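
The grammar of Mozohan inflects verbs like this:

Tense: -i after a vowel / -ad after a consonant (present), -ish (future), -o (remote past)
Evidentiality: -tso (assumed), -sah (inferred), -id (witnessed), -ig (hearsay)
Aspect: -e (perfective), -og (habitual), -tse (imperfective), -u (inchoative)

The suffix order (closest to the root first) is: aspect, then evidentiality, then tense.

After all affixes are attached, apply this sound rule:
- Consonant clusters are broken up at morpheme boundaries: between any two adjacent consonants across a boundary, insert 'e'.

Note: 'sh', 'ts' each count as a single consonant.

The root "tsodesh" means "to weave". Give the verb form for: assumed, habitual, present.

tsodeshogetsoi

Attach aspect habitual -og → tsodeshog.
Attach evidentiality assumed -tso → tsodeshogtso.
Attach tense present -i (after vowel 'o') → tsodeshogtsoi.
Apply epenthesis: tsodeshogtsoi → tsodeshogetsoi.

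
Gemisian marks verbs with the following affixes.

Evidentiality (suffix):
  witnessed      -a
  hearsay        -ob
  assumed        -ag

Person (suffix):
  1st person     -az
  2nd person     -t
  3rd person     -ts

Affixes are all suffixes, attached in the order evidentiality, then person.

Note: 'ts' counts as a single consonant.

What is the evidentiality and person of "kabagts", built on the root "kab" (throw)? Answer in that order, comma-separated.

Segment: kab-ag-ts.
evidentiality: -ag → assumed.
person: -ts → 3rd person.

assumed, 3rd person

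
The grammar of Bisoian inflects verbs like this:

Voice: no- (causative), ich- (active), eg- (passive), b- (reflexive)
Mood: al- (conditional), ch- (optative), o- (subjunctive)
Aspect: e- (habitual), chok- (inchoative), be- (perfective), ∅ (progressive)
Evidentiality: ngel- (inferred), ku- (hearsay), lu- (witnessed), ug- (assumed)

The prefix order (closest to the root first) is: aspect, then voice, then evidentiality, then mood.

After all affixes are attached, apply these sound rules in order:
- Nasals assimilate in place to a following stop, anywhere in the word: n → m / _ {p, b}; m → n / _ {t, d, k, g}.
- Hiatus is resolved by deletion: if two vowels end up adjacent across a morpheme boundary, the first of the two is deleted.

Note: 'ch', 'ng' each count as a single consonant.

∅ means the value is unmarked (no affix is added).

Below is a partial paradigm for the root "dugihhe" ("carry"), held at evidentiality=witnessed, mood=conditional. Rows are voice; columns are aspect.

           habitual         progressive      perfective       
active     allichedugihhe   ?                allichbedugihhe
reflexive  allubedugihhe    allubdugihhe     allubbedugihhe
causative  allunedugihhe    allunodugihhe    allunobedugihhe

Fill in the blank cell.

aspect = progressive: zero marking, form stays dugihhe.
Attach voice active ich- → ichdugihhe.
Attach evidentiality witnessed lu- → luichdugihhe.
Attach mood conditional al- → alluichdugihhe.
Nasal assimilation: no change.
Apply vowel deletion: alluichdugihhe → allichdugihhe.

allichdugihhe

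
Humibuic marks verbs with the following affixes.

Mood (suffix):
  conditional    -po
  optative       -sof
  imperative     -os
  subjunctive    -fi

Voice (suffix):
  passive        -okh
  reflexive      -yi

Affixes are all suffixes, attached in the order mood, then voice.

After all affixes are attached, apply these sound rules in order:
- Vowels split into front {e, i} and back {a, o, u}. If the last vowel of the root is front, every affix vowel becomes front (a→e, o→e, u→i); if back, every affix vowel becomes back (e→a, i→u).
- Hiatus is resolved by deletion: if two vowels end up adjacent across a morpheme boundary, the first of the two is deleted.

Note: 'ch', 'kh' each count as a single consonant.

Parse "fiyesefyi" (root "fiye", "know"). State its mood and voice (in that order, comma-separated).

Segment: fiye-sof-yi.
mood: -sof → optative.
voice: -yi → reflexive.

optative, reflexive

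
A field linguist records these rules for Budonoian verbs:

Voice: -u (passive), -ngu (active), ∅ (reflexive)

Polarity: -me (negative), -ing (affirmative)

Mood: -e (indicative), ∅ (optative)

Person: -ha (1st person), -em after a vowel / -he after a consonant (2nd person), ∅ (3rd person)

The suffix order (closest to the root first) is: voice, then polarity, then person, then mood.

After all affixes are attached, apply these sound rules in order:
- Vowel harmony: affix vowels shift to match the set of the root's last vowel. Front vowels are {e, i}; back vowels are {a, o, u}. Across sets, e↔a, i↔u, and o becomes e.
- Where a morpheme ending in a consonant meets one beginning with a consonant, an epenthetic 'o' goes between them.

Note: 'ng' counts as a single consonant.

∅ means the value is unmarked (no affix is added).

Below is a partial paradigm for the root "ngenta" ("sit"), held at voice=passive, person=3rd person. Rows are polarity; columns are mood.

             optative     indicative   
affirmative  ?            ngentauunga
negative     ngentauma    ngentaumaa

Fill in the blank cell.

ngentauung

Attach voice passive -u → ngentau.
Attach polarity affirmative -ing → ngentauing.
person = 3rd person: zero marking, form stays ngentauing.
mood = optative: zero marking, form stays ngentauing.
Apply vowel harmony: ngentauing → ngentauung.
Epenthesis: no change.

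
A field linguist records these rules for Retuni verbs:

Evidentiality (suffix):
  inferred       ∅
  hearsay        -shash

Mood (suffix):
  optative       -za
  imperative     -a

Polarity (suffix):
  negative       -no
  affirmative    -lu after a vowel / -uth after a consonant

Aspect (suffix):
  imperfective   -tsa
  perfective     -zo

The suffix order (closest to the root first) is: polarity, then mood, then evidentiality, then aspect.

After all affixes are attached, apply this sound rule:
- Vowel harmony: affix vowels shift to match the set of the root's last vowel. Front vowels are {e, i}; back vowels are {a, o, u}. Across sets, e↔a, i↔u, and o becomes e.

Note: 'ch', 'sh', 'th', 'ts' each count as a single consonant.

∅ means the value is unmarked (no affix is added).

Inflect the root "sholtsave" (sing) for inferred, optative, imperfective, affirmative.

sholtsavelizetse

Attach polarity affirmative -lu (after vowel 'e') → sholtsavelu.
Attach mood optative -za → sholtsaveluza.
evidentiality = inferred: zero marking, form stays sholtsaveluza.
Attach aspect imperfective -tsa → sholtsaveluzatsa.
Apply vowel harmony: sholtsaveluzatsa → sholtsavelizetse.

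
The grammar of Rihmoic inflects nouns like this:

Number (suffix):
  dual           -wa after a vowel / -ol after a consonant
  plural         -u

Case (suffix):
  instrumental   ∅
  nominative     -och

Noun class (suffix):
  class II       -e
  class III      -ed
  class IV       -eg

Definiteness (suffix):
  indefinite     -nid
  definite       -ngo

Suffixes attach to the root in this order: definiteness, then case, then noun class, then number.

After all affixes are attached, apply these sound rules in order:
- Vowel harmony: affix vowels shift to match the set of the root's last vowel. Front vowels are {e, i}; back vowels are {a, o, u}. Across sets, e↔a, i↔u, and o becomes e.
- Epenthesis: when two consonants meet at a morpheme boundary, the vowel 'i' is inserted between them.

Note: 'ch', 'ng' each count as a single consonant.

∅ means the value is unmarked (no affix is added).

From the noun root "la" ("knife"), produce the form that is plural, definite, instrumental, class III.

Attach definiteness definite -ngo → lango.
case = instrumental: zero marking, form stays lango.
Attach noun class class III -ed → langoed.
Attach number plural -u → langoedu.
Apply vowel harmony: langoedu → langoadu.
Epenthesis: no change.

langoadu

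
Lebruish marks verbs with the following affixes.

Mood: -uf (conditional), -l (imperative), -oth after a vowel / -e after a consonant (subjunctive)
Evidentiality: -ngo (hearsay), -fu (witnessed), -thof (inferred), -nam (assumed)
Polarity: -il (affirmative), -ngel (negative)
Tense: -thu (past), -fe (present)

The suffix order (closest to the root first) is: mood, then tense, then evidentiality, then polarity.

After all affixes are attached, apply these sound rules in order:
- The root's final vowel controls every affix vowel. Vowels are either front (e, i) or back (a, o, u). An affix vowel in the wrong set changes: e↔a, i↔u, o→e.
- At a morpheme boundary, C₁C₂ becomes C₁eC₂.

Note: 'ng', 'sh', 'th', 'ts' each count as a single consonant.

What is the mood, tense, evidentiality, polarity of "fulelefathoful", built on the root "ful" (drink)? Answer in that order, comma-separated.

Segment: ful-l-fe-thof-il.
mood: -l → imperative.
tense: -fe → present.
evidentiality: -thof → inferred.
polarity: -il → affirmative.

imperative, present, inferred, affirmative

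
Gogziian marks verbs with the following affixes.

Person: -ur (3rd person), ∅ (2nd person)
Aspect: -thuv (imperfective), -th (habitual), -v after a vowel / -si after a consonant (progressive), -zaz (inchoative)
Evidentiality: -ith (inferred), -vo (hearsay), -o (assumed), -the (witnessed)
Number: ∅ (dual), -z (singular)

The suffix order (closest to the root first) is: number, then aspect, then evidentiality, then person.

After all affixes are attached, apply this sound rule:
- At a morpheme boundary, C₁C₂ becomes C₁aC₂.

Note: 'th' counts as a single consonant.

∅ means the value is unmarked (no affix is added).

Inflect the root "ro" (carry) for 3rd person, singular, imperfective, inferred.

rozathuvithur

Attach number singular -z → roz.
Attach aspect imperfective -thuv → rozthuv.
Attach evidentiality inferred -ith → rozthuvith.
Attach person 3rd person -ur → rozthuvithur.
Apply epenthesis: rozthuvithur → rozathuvithur.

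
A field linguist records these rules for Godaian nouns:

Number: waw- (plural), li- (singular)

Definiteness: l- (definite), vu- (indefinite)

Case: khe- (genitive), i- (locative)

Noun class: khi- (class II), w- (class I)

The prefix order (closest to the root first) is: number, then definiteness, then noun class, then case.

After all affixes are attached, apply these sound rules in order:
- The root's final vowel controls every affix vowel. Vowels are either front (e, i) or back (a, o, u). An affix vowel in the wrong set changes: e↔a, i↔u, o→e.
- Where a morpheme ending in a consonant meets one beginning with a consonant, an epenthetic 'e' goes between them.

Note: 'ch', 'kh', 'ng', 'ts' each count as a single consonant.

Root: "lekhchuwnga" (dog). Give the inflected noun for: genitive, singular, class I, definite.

khawelelulekhchuwnga

Attach number singular li- → lilekhchuwnga.
Attach definiteness definite l- → llilekhchuwnga.
Attach noun class class I w- → wllilekhchuwnga.
Attach case genitive khe- → khewllilekhchuwnga.
Apply vowel harmony: khewllilekhchuwnga → khawllulekhchuwnga.
Apply epenthesis: khawllulekhchuwnga → khawelelulekhchuwnga.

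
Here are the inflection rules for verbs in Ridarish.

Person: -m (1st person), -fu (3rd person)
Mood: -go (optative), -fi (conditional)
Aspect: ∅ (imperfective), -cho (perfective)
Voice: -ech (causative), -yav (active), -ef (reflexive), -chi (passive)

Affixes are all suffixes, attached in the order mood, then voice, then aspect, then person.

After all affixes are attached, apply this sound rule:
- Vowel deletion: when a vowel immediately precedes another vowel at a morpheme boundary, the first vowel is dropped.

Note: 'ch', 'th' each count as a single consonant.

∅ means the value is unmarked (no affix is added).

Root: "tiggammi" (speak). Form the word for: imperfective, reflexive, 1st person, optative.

Attach mood optative -go → tiggammigo.
Attach voice reflexive -ef → tiggammigoef.
aspect = imperfective: zero marking, form stays tiggammigoef.
Attach person 1st person -m → tiggammigoefm.
Apply vowel deletion: tiggammigoefm → tiggammigefm.

tiggammigefm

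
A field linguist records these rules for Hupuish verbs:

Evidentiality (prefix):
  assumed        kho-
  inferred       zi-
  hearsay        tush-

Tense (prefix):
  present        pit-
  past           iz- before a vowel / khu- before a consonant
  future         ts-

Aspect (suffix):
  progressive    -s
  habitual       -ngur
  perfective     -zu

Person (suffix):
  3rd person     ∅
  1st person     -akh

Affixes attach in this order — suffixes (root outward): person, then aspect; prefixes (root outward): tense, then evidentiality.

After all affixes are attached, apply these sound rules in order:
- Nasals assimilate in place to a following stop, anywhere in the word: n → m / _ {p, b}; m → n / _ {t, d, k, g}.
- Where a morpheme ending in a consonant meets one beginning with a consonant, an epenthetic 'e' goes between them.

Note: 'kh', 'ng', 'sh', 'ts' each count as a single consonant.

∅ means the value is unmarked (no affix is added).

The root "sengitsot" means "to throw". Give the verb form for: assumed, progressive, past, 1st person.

khokhusengitsotakhes

Attach tense past khu- (before consonant 's') → khusengitsot.
Attach evidentiality assumed kho- → khokhusengitsot.
Attach person 1st person -akh → khokhusengitsotakh.
Attach aspect progressive -s → khokhusengitsotakhs.
Nasal assimilation: no change.
Apply epenthesis: khokhusengitsotakhs → khokhusengitsotakhes.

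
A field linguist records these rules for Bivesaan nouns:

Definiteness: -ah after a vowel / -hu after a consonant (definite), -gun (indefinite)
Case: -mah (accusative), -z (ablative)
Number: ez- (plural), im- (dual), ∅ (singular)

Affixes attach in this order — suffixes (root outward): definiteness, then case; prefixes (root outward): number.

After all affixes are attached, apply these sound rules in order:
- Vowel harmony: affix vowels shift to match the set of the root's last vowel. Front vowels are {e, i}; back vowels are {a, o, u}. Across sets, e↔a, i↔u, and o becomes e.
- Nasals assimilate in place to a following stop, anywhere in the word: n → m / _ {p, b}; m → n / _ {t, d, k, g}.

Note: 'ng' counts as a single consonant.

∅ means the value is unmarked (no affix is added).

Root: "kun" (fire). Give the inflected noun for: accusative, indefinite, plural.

azkungunmah

Attach definiteness indefinite -gun → kungun.
Attach case accusative -mah → kungunmah.
Attach number plural ez- → ezkungunmah.
Apply vowel harmony: ezkungunmah → azkungunmah.
Nasal assimilation: no change.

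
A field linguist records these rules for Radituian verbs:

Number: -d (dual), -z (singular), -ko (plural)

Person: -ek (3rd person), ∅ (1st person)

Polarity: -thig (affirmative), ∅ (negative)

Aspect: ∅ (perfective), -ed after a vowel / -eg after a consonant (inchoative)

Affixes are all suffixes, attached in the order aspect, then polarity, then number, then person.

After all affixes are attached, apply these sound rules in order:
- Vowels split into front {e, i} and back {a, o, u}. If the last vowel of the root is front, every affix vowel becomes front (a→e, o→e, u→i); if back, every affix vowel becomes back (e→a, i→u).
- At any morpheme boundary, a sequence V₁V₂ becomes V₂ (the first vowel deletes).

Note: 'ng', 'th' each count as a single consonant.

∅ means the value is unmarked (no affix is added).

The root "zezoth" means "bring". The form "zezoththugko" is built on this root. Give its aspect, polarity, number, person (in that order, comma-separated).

Segment: zezoth-thig-ko.
aspect: ∅ → perfective.
polarity: -thig → affirmative.
number: -ko → plural.
person: ∅ → 1st person.

perfective, affirmative, plural, 1st person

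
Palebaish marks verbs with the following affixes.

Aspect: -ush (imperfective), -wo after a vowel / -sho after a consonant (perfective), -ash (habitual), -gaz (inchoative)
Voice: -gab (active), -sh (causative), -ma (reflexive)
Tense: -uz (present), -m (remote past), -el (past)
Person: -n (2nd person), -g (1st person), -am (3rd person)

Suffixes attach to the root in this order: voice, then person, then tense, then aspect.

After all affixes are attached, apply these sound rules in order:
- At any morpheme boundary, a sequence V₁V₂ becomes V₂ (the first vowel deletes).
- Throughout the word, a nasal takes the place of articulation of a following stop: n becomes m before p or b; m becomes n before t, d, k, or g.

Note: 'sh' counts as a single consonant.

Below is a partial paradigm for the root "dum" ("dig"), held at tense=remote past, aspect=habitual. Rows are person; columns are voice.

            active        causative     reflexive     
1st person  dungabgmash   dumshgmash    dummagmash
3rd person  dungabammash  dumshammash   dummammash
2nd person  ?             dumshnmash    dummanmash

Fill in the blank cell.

dungabnmash

Attach voice active -gab → dumgab.
Attach person 2nd person -n → dumgabn.
Attach tense remote past -m → dumgabnm.
Attach aspect habitual -ash → dumgabnmash.
Vowel deletion: no change.
Apply nasal assimilation: dumgabnmash → dungabnmash.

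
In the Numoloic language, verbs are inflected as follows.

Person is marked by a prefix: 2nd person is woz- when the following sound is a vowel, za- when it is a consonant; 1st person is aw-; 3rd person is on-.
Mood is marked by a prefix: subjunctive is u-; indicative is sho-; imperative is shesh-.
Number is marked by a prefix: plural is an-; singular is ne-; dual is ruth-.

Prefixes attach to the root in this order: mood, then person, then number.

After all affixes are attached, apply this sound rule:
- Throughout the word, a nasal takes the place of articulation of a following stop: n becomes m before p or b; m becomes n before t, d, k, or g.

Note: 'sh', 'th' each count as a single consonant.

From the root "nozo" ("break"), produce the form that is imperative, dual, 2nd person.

ruthzasheshnozo

Attach mood imperative shesh- → sheshnozo.
Attach person 2nd person za- (before consonant 'sh') → zasheshnozo.
Attach number dual ruth- → ruthzasheshnozo.
Nasal assimilation: no change.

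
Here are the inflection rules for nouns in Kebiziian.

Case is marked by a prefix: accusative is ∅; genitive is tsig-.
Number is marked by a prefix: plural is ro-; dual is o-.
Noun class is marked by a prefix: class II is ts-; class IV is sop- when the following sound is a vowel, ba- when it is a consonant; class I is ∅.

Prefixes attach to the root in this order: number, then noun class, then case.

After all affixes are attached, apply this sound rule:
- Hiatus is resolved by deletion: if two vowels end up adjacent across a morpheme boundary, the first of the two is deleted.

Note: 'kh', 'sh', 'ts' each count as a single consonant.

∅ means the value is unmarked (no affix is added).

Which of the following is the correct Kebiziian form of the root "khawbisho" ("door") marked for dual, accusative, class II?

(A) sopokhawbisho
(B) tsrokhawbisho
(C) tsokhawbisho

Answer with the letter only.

Attach number dual o- → okhawbisho.
Attach noun class class II ts- → tsokhawbisho.
case = accusative: zero marking, form stays tsokhawbisho.
Vowel deletion: no change.
So the correct form is tsokhawbisho, option (C).
(B) tsrokhawbisho is wrong: it uses plural instead of dual for number.
(A) sopokhawbisho is wrong: it uses class IV instead of class II for noun class.

C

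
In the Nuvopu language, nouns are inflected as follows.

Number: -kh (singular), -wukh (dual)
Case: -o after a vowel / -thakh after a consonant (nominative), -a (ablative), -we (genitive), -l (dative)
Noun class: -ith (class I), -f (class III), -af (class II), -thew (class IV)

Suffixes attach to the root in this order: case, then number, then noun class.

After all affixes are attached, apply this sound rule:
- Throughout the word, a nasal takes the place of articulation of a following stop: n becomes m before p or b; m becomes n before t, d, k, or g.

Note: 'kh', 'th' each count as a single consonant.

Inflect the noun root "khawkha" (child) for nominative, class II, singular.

khawkhaokhaf

Attach case nominative -o (after vowel 'a') → khawkhao.
Attach number singular -kh → khawkhaokh.
Attach noun class class II -af → khawkhaokhaf.
Nasal assimilation: no change.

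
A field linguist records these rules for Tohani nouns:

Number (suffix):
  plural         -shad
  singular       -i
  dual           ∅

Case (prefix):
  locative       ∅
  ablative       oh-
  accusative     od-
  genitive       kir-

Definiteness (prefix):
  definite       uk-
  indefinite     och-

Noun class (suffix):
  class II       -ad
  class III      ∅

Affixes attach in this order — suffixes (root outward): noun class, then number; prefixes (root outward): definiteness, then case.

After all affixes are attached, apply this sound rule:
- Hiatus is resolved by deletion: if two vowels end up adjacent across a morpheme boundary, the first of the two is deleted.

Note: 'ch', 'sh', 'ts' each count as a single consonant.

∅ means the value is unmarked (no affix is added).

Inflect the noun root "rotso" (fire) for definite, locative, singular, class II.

ukrotsadi

Attach noun class class II -ad → rotsoad.
Attach number singular -i → rotsoadi.
Attach definiteness definite uk- → ukrotsoadi.
case = locative: zero marking, form stays ukrotsoadi.
Apply vowel deletion: ukrotsoadi → ukrotsadi.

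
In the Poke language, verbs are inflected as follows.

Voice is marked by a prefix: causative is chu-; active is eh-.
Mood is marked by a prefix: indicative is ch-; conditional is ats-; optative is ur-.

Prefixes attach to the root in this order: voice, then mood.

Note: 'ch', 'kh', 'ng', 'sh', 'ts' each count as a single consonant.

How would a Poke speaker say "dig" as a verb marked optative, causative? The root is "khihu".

Attach voice causative chu- → chukhihu.
Attach mood optative ur- → urchukhihu.

urchukhihu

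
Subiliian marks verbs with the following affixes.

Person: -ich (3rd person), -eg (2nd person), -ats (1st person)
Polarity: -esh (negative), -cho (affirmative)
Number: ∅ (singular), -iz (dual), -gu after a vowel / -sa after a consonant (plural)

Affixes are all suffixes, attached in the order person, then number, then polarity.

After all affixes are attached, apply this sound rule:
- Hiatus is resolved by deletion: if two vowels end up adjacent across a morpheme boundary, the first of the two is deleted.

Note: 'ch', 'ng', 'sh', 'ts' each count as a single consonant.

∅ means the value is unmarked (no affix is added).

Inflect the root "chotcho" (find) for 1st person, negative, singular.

Attach person 1st person -ats → chotchoats.
number = singular: zero marking, form stays chotchoats.
Attach polarity negative -esh → chotchoatsesh.
Apply vowel deletion: chotchoatsesh → chotchatsesh.

chotchatsesh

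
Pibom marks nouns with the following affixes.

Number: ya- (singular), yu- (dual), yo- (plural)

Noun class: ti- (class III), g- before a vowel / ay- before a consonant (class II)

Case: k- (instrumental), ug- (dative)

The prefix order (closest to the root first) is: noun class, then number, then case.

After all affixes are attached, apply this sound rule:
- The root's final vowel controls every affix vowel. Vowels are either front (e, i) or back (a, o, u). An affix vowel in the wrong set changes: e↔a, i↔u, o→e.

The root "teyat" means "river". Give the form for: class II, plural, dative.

Attach noun class class II ay- (before consonant 't') → ayteyat.
Attach number plural yo- → yoayteyat.
Attach case dative ug- → ugyoayteyat.
Vowel harmony: no change.

ugyoayteyat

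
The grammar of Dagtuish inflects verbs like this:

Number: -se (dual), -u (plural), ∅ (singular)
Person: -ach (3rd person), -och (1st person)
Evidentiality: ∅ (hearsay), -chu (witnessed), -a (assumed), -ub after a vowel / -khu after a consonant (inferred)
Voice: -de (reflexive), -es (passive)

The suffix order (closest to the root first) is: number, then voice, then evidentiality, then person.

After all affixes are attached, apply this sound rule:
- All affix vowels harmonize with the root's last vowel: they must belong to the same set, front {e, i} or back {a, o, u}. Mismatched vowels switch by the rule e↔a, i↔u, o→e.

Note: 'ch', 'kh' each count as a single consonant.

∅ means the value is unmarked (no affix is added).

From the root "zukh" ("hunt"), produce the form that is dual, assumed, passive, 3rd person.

Attach number dual -se → zukhse.
Attach voice passive -es → zukhsees.
Attach evidentiality assumed -a → zukhseesa.
Attach person 3rd person -ach → zukhseesaach.
Apply vowel harmony: zukhseesaach → zukhsaasaach.

zukhsaasaach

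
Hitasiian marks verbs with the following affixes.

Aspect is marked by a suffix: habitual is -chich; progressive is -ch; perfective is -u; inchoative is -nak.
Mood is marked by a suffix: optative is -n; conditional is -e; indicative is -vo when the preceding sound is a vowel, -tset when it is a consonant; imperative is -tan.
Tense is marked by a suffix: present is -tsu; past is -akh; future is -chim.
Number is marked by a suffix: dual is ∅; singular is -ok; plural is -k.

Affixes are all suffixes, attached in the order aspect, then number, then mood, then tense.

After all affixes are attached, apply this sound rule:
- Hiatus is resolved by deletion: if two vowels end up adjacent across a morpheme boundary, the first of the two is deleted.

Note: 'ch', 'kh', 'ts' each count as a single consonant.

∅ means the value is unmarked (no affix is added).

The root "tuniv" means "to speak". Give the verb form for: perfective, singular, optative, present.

tunivokntsu

Attach aspect perfective -u → tunivu.
Attach number singular -ok → tunivuok.
Attach mood optative -n → tunivuokn.
Attach tense present -tsu → tunivuokntsu.
Apply vowel deletion: tunivuokntsu → tunivokntsu.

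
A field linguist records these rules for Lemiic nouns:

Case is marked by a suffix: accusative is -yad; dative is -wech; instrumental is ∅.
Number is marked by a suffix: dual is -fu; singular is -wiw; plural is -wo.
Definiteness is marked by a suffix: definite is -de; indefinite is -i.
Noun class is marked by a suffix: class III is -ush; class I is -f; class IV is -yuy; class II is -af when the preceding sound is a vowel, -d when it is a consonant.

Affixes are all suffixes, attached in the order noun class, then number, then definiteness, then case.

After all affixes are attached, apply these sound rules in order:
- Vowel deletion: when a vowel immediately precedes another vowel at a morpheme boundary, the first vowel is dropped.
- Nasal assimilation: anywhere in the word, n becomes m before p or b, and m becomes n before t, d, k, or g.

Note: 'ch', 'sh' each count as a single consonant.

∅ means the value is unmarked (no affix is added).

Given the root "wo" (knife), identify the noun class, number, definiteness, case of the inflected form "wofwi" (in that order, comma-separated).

Segment: wo-f-wo-i.
noun class: -f → class I.
number: -wo → plural.
definiteness: -i → indefinite.
case: ∅ → instrumental.

class I, plural, indefinite, instrumental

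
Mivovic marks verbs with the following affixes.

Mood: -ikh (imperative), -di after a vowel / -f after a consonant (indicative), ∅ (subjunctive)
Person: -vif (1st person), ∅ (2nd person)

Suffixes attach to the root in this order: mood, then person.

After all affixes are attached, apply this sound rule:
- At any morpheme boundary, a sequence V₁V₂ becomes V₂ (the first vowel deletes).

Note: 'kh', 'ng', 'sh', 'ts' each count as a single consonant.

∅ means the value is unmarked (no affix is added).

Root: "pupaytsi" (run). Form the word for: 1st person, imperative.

pupaytsikhvif

Attach mood imperative -ikh → pupaytsiikh.
Attach person 1st person -vif → pupaytsiikhvif.
Apply vowel deletion: pupaytsiikhvif → pupaytsikhvif.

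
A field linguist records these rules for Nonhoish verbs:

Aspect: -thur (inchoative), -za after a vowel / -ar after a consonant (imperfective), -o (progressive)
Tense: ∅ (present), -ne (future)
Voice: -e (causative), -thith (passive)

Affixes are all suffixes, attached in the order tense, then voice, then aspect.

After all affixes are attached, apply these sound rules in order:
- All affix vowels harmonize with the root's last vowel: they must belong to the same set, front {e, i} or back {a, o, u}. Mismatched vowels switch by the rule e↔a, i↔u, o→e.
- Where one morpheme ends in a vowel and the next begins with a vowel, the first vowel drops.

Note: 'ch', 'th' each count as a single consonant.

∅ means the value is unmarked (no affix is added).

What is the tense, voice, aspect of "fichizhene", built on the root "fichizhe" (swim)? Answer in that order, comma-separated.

future, causative, progressive

Segment: fichizhe-ne-e-o.
tense: -ne → future.
voice: -e → causative.
aspect: -o → progressive.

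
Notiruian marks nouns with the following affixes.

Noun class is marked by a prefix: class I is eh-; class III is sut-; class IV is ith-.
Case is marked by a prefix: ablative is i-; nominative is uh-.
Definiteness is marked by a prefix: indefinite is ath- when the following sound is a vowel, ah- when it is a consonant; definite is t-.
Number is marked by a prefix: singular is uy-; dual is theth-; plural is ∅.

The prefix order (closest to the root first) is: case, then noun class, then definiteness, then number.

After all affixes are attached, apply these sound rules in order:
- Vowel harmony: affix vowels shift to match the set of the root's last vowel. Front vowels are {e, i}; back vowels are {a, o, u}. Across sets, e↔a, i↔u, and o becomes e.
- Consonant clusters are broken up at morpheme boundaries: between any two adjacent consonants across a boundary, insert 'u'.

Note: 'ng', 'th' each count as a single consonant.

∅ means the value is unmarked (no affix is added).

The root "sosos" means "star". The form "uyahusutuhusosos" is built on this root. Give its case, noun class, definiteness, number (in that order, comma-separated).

nominative, class III, indefinite, singular

Segment: uy-ah-sut-uh-sosos.
case: uh- → nominative.
noun class: sut- → class III.
definiteness: ath/ah- → indefinite.
number: uy- → singular.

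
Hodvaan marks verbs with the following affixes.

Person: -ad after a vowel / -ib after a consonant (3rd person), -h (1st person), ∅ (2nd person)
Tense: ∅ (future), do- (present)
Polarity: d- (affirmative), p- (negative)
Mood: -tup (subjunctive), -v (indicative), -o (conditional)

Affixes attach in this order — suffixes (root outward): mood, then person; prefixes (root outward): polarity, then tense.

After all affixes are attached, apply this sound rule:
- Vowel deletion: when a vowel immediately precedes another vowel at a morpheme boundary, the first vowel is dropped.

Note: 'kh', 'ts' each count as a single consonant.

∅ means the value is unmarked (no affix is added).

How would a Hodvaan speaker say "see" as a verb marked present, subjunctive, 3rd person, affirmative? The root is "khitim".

dodkhitimtupib

Attach mood subjunctive -tup → khitimtup.
Attach polarity affirmative d- → dkhitimtup.
Attach tense present do- → dodkhitimtup.
Attach person 3rd person -ib (after consonant 'p') → dodkhitimtupib.
Vowel deletion: no change.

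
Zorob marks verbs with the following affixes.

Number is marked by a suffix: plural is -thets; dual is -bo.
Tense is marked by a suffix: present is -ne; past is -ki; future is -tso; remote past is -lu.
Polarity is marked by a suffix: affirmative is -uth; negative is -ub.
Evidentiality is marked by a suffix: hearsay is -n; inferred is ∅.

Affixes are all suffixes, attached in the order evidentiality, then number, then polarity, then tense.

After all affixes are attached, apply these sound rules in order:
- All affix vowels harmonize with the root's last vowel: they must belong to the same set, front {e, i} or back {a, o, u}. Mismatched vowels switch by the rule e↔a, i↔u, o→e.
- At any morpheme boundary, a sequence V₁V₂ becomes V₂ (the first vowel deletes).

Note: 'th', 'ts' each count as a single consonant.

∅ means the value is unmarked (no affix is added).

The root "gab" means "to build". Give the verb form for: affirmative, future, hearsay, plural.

Attach evidentiality hearsay -n → gabn.
Attach number plural -thets → gabnthets.
Attach polarity affirmative -uth → gabnthetsuth.
Attach tense future -tso → gabnthetsuthtso.
Apply vowel harmony: gabnthetsuthtso → gabnthatsuthtso.
Vowel deletion: no change.

gabnthatsuthtso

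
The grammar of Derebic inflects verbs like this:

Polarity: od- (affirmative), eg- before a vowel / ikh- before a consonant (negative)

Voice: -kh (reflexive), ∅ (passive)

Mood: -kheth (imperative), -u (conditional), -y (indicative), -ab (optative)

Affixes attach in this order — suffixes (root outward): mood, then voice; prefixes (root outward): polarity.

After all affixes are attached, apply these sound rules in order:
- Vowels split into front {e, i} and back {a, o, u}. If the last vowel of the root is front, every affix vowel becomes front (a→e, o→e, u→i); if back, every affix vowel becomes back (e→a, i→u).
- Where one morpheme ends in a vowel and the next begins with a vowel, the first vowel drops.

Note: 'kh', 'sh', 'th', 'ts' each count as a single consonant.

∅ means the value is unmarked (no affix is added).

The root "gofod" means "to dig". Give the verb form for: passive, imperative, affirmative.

Attach mood imperative -kheth → gofodkheth.
voice = passive: zero marking, form stays gofodkheth.
Attach polarity affirmative od- → odgofodkheth.
Apply vowel harmony: odgofodkheth → odgofodkhath.
Vowel deletion: no change.

odgofodkhath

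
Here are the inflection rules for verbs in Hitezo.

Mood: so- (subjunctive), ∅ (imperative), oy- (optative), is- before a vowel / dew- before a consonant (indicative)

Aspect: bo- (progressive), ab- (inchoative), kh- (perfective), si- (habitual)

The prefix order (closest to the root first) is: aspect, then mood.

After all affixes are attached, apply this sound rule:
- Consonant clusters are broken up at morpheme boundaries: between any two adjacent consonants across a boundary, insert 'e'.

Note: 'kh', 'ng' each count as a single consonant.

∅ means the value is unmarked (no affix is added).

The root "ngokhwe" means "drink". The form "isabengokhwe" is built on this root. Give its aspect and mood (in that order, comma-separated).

inchoative, indicative

Segment: is-ab-ngokhwe.
aspect: ab- → inchoative.
mood: is/dew- → indicative.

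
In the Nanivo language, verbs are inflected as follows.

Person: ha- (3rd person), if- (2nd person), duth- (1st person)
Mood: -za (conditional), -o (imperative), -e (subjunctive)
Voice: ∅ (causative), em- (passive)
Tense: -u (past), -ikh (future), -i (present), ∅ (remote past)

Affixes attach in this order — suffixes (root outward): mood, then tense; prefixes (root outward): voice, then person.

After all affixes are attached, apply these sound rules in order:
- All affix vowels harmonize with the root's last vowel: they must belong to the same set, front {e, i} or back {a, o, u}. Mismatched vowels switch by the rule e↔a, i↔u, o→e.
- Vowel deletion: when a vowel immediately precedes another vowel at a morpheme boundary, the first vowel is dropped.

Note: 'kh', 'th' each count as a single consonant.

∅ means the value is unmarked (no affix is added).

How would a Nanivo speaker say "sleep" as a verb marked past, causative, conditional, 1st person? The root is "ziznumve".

Attach mood conditional -za → ziznumveza.
voice = causative: zero marking, form stays ziznumveza.
Attach tense past -u → ziznumvezau.
Attach person 1st person duth- → duthziznumvezau.
Apply vowel harmony: duthziznumvezau → dithziznumvezei.
Apply vowel deletion: dithziznumvezei → dithziznumvezi.

dithziznumvezi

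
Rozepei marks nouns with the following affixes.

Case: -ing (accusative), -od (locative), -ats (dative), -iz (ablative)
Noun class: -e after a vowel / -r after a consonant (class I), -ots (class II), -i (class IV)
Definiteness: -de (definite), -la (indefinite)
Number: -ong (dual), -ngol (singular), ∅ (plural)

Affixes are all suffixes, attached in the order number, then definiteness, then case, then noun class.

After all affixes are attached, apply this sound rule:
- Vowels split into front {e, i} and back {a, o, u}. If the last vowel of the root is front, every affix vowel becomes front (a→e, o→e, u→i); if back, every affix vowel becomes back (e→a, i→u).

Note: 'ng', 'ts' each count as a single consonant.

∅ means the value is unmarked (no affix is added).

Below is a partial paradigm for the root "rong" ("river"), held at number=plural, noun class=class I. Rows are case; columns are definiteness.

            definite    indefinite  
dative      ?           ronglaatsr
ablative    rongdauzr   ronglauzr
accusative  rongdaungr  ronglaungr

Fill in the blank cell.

rongdaatsr

number = plural: zero marking, form stays rong.
Attach definiteness definite -de → rongde.
Attach case dative -ats → rongdeats.
Attach noun class class I -r (after consonant 'ts') → rongdeatsr.
Apply vowel harmony: rongdeatsr → rongdaatsr.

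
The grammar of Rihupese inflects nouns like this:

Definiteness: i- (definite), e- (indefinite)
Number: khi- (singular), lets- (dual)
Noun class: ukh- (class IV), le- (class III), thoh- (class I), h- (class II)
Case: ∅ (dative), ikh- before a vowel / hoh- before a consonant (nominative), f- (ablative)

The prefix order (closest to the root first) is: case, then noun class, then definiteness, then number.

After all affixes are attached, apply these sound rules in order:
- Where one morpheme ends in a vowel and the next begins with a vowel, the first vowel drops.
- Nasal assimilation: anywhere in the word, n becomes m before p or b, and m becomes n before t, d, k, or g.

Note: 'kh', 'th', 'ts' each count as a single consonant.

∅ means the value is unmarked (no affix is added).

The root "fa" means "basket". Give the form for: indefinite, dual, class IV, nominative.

letsukhhohfa

Attach case nominative hoh- (before consonant 'f') → hohfa.
Attach noun class class IV ukh- → ukhhohfa.
Attach definiteness indefinite e- → eukhhohfa.
Attach number dual lets- → letseukhhohfa.
Apply vowel deletion: letseukhhohfa → letsukhhohfa.
Nasal assimilation: no change.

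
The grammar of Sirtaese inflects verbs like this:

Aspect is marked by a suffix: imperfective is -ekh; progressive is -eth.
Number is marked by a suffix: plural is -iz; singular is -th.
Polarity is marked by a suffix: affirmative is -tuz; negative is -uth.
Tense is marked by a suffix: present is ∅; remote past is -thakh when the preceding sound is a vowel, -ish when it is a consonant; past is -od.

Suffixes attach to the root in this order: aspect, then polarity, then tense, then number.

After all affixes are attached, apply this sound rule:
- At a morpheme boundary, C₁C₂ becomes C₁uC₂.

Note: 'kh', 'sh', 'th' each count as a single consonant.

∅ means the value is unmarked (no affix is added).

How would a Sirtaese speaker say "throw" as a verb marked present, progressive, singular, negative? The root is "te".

teethuthuth

Attach aspect progressive -eth → teeth.
Attach polarity negative -uth → teethuth.
tense = present: zero marking, form stays teethuth.
Attach number singular -th → teethuthth.
Apply epenthesis: teethuthth → teethuthuth.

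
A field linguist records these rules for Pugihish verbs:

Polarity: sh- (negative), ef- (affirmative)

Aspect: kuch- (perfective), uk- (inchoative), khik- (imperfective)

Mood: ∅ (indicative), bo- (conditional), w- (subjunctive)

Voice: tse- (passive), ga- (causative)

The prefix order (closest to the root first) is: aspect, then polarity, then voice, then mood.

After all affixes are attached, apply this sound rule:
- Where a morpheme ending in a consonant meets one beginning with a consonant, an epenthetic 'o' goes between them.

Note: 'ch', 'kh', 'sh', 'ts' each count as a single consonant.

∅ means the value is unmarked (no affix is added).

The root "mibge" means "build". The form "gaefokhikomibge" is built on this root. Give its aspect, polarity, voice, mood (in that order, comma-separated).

imperfective, affirmative, causative, indicative

Segment: ga-ef-khik-mibge.
aspect: khik- → imperfective.
polarity: ef- → affirmative.
voice: ga- → causative.
mood: ∅ → indicative.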